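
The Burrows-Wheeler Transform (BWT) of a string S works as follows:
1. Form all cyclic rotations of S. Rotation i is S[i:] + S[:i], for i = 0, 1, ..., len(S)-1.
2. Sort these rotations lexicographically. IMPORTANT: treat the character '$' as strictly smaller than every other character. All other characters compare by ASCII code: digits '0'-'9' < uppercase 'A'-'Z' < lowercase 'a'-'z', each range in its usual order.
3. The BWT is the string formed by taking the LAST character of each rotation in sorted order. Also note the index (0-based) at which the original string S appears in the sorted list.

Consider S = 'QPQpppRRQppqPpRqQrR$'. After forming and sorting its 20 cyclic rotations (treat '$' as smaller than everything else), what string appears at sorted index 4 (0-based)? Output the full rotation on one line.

Answer: QpppRRQppqPpRqQrR$QP

Derivation:
All 20 rotations (rotation i = S[i:]+S[:i]):
  rot[0] = QPQpppRRQppqPpRqQrR$
  rot[1] = PQpppRRQppqPpRqQrR$Q
  rot[2] = QpppRRQppqPpRqQrR$QP
  rot[3] = pppRRQppqPpRqQrR$QPQ
  rot[4] = ppRRQppqPpRqQrR$QPQp
  rot[5] = pRRQppqPpRqQrR$QPQpp
  rot[6] = RRQppqPpRqQrR$QPQppp
  rot[7] = RQppqPpRqQrR$QPQpppR
  rot[8] = QppqPpRqQrR$QPQpppRR
  rot[9] = ppqPpRqQrR$QPQpppRRQ
  rot[10] = pqPpRqQrR$QPQpppRRQp
  rot[11] = qPpRqQrR$QPQpppRRQpp
  rot[12] = PpRqQrR$QPQpppRRQppq
  rot[13] = pRqQrR$QPQpppRRQppqP
  rot[14] = RqQrR$QPQpppRRQppqPp
  rot[15] = qQrR$QPQpppRRQppqPpR
  rot[16] = QrR$QPQpppRRQppqPpRq
  rot[17] = rR$QPQpppRRQppqPpRqQ
  rot[18] = R$QPQpppRRQppqPpRqQr
  rot[19] = $QPQpppRRQppqPpRqQrR
Sorted (with $ < everything):
  sorted[0] = $QPQpppRRQppqPpRqQrR
  sorted[1] = PQpppRRQppqPpRqQrR$Q
  sorted[2] = PpRqQrR$QPQpppRRQppq
  sorted[3] = QPQpppRRQppqPpRqQrR$
  sorted[4] = QpppRRQppqPpRqQrR$QP
  sorted[5] = QppqPpRqQrR$QPQpppRR
  sorted[6] = QrR$QPQpppRRQppqPpRq
  sorted[7] = R$QPQpppRRQppqPpRqQr
  sorted[8] = RQppqPpRqQrR$QPQpppR
  sorted[9] = RRQppqPpRqQrR$QPQppp
  sorted[10] = RqQrR$QPQpppRRQppqPp
  sorted[11] = pRRQppqPpRqQrR$QPQpp
  sorted[12] = pRqQrR$QPQpppRRQppqP
  sorted[13] = ppRRQppqPpRqQrR$QPQp
  sorted[14] = pppRRQppqPpRqQrR$QPQ
  sorted[15] = ppqPpRqQrR$QPQpppRRQ
  sorted[16] = pqPpRqQrR$QPQpppRRQp
  sorted[17] = qPpRqQrR$QPQpppRRQpp
  sorted[18] = qQrR$QPQpppRRQppqPpR
  sorted[19] = rR$QPQpppRRQppqPpRqQ
sorted[4] = QpppRRQppqPpRqQrR$QP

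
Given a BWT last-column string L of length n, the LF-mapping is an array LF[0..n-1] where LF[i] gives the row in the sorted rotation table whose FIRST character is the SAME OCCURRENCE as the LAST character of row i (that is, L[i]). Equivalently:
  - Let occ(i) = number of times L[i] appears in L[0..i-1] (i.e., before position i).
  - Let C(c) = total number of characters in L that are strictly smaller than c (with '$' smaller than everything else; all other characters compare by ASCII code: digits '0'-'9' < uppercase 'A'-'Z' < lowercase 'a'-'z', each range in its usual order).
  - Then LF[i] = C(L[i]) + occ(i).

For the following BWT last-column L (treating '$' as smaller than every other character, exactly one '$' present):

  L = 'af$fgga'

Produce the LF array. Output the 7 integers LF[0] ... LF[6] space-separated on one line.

Answer: 1 3 0 4 5 6 2

Derivation:
Char counts: '$':1, 'a':2, 'f':2, 'g':2
C (first-col start): C('$')=0, C('a')=1, C('f')=3, C('g')=5
L[0]='a': occ=0, LF[0]=C('a')+0=1+0=1
L[1]='f': occ=0, LF[1]=C('f')+0=3+0=3
L[2]='$': occ=0, LF[2]=C('$')+0=0+0=0
L[3]='f': occ=1, LF[3]=C('f')+1=3+1=4
L[4]='g': occ=0, LF[4]=C('g')+0=5+0=5
L[5]='g': occ=1, LF[5]=C('g')+1=5+1=6
L[6]='a': occ=1, LF[6]=C('a')+1=1+1=2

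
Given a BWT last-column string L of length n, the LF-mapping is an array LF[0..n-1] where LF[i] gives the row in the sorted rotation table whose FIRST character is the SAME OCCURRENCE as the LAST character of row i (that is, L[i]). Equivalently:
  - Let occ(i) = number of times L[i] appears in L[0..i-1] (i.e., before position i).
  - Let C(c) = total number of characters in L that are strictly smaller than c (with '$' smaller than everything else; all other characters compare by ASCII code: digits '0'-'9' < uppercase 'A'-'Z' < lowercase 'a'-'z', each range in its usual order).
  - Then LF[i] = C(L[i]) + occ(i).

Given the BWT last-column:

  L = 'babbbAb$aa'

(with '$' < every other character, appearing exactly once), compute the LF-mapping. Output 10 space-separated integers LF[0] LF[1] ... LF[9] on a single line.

Char counts: '$':1, 'A':1, 'a':3, 'b':5
C (first-col start): C('$')=0, C('A')=1, C('a')=2, C('b')=5
L[0]='b': occ=0, LF[0]=C('b')+0=5+0=5
L[1]='a': occ=0, LF[1]=C('a')+0=2+0=2
L[2]='b': occ=1, LF[2]=C('b')+1=5+1=6
L[3]='b': occ=2, LF[3]=C('b')+2=5+2=7
L[4]='b': occ=3, LF[4]=C('b')+3=5+3=8
L[5]='A': occ=0, LF[5]=C('A')+0=1+0=1
L[6]='b': occ=4, LF[6]=C('b')+4=5+4=9
L[7]='$': occ=0, LF[7]=C('$')+0=0+0=0
L[8]='a': occ=1, LF[8]=C('a')+1=2+1=3
L[9]='a': occ=2, LF[9]=C('a')+2=2+2=4

Answer: 5 2 6 7 8 1 9 0 3 4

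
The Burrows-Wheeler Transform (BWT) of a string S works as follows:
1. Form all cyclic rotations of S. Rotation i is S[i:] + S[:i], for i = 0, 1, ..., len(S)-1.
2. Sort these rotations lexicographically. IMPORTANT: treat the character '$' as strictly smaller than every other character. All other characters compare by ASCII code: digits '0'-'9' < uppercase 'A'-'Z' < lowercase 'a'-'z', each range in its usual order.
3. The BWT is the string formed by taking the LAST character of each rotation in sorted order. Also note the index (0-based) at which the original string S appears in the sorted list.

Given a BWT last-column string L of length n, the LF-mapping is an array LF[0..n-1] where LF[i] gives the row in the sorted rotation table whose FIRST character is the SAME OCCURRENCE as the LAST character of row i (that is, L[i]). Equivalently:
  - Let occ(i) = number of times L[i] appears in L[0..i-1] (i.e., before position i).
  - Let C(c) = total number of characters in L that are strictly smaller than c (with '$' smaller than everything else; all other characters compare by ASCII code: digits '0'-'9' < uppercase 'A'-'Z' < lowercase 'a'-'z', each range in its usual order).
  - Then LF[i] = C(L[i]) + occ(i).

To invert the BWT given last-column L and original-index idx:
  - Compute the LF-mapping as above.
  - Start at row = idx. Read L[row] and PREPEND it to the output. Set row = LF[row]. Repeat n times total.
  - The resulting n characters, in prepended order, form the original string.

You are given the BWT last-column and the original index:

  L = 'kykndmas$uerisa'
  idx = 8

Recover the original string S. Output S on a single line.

Answer: misunderskayak$

Derivation:
LF mapping: 6 14 7 9 3 8 1 11 0 13 4 10 5 12 2
Walk LF starting at row 8, prepending L[row]:
  step 1: row=8, L[8]='$', prepend. Next row=LF[8]=0
  step 2: row=0, L[0]='k', prepend. Next row=LF[0]=6
  step 3: row=6, L[6]='a', prepend. Next row=LF[6]=1
  step 4: row=1, L[1]='y', prepend. Next row=LF[1]=14
  step 5: row=14, L[14]='a', prepend. Next row=LF[14]=2
  step 6: row=2, L[2]='k', prepend. Next row=LF[2]=7
  step 7: row=7, L[7]='s', prepend. Next row=LF[7]=11
  step 8: row=11, L[11]='r', prepend. Next row=LF[11]=10
  step 9: row=10, L[10]='e', prepend. Next row=LF[10]=4
  step 10: row=4, L[4]='d', prepend. Next row=LF[4]=3
  step 11: row=3, L[3]='n', prepend. Next row=LF[3]=9
  step 12: row=9, L[9]='u', prepend. Next row=LF[9]=13
  step 13: row=13, L[13]='s', prepend. Next row=LF[13]=12
  step 14: row=12, L[12]='i', prepend. Next row=LF[12]=5
  step 15: row=5, L[5]='m', prepend. Next row=LF[5]=8
Reversed output: misunderskayak$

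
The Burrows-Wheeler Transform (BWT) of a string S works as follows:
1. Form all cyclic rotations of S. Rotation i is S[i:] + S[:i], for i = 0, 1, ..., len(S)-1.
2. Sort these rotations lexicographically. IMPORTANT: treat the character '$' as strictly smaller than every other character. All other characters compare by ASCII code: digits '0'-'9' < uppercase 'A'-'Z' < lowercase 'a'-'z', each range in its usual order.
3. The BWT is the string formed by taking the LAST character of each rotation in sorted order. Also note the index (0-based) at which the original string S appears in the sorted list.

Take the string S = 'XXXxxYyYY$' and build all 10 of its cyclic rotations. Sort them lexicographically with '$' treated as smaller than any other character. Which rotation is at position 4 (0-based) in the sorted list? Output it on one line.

Answer: Y$XXXxxYyY

Derivation:
All 10 rotations (rotation i = S[i:]+S[:i]):
  rot[0] = XXXxxYyYY$
  rot[1] = XXxxYyYY$X
  rot[2] = XxxYyYY$XX
  rot[3] = xxYyYY$XXX
  rot[4] = xYyYY$XXXx
  rot[5] = YyYY$XXXxx
  rot[6] = yYY$XXXxxY
  rot[7] = YY$XXXxxYy
  rot[8] = Y$XXXxxYyY
  rot[9] = $XXXxxYyYY
Sorted (with $ < everything):
  sorted[0] = $XXXxxYyYY
  sorted[1] = XXXxxYyYY$
  sorted[2] = XXxxYyYY$X
  sorted[3] = XxxYyYY$XX
  sorted[4] = Y$XXXxxYyY
  sorted[5] = YY$XXXxxYy
  sorted[6] = YyYY$XXXxx
  sorted[7] = xYyYY$XXXx
  sorted[8] = xxYyYY$XXX
  sorted[9] = yYY$XXXxxY
sorted[4] = Y$XXXxxYyY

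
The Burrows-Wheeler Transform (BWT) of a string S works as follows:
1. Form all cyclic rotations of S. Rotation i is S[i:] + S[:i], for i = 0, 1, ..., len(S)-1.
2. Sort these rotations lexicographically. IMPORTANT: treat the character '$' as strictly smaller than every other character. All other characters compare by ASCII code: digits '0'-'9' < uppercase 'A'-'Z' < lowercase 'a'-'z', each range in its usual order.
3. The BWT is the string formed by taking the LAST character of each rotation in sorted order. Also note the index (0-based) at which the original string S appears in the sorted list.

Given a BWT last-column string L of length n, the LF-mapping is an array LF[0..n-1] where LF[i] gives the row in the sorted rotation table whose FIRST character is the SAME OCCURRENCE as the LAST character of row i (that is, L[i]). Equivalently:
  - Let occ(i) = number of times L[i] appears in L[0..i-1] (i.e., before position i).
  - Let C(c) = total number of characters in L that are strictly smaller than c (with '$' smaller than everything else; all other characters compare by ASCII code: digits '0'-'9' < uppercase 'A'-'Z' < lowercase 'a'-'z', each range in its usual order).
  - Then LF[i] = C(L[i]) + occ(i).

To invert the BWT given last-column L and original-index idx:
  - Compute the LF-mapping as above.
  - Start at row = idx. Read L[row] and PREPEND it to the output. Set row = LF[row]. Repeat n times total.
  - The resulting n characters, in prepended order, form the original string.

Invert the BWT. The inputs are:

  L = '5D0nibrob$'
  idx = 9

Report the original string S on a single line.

Answer: ribbonD05$

Derivation:
LF mapping: 2 3 1 7 6 4 9 8 5 0
Walk LF starting at row 9, prepending L[row]:
  step 1: row=9, L[9]='$', prepend. Next row=LF[9]=0
  step 2: row=0, L[0]='5', prepend. Next row=LF[0]=2
  step 3: row=2, L[2]='0', prepend. Next row=LF[2]=1
  step 4: row=1, L[1]='D', prepend. Next row=LF[1]=3
  step 5: row=3, L[3]='n', prepend. Next row=LF[3]=7
  step 6: row=7, L[7]='o', prepend. Next row=LF[7]=8
  step 7: row=8, L[8]='b', prepend. Next row=LF[8]=5
  step 8: row=5, L[5]='b', prepend. Next row=LF[5]=4
  step 9: row=4, L[4]='i', prepend. Next row=LF[4]=6
  step 10: row=6, L[6]='r', prepend. Next row=LF[6]=9
Reversed output: ribbonD05$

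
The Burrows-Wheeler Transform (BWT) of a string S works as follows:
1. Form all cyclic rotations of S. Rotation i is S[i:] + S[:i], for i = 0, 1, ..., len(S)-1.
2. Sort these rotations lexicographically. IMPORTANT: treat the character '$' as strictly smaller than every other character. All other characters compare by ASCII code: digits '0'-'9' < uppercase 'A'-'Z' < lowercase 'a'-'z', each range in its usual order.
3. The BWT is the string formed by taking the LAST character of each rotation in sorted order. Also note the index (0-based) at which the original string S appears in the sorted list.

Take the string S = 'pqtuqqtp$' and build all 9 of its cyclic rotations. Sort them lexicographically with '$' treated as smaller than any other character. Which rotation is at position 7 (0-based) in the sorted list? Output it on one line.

Answer: tuqqtp$pq

Derivation:
All 9 rotations (rotation i = S[i:]+S[:i]):
  rot[0] = pqtuqqtp$
  rot[1] = qtuqqtp$p
  rot[2] = tuqqtp$pq
  rot[3] = uqqtp$pqt
  rot[4] = qqtp$pqtu
  rot[5] = qtp$pqtuq
  rot[6] = tp$pqtuqq
  rot[7] = p$pqtuqqt
  rot[8] = $pqtuqqtp
Sorted (with $ < everything):
  sorted[0] = $pqtuqqtp
  sorted[1] = p$pqtuqqt
  sorted[2] = pqtuqqtp$
  sorted[3] = qqtp$pqtu
  sorted[4] = qtp$pqtuq
  sorted[5] = qtuqqtp$p
  sorted[6] = tp$pqtuqq
  sorted[7] = tuqqtp$pq
  sorted[8] = uqqtp$pqt
sorted[7] = tuqqtp$pq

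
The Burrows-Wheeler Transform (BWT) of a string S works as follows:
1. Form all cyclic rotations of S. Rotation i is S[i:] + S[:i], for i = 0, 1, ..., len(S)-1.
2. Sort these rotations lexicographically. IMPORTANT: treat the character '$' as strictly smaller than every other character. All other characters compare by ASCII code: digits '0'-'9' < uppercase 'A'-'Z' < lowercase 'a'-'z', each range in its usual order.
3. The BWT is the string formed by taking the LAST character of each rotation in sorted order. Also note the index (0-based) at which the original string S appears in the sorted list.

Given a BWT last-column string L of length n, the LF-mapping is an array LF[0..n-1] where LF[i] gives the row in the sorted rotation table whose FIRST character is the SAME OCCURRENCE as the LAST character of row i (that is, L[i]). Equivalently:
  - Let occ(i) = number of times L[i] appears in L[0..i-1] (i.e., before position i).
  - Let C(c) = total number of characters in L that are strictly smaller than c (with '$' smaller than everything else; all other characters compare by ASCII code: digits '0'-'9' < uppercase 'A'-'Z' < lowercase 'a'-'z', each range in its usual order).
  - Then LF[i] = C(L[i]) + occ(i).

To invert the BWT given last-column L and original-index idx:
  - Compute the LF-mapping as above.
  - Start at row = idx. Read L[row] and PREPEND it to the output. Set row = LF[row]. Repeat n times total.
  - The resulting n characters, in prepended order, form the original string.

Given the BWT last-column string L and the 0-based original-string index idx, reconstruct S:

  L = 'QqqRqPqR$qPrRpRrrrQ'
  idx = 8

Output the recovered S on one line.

Answer: RqpqRRqQrrrrqPqPRQ$

Derivation:
LF mapping: 3 10 11 5 12 1 13 6 0 14 2 15 7 9 8 16 17 18 4
Walk LF starting at row 8, prepending L[row]:
  step 1: row=8, L[8]='$', prepend. Next row=LF[8]=0
  step 2: row=0, L[0]='Q', prepend. Next row=LF[0]=3
  step 3: row=3, L[3]='R', prepend. Next row=LF[3]=5
  step 4: row=5, L[5]='P', prepend. Next row=LF[5]=1
  step 5: row=1, L[1]='q', prepend. Next row=LF[1]=10
  step 6: row=10, L[10]='P', prepend. Next row=LF[10]=2
  step 7: row=2, L[2]='q', prepend. Next row=LF[2]=11
  step 8: row=11, L[11]='r', prepend. Next row=LF[11]=15
  step 9: row=15, L[15]='r', prepend. Next row=LF[15]=16
  step 10: row=16, L[16]='r', prepend. Next row=LF[16]=17
  step 11: row=17, L[17]='r', prepend. Next row=LF[17]=18
  step 12: row=18, L[18]='Q', prepend. Next row=LF[18]=4
  step 13: row=4, L[4]='q', prepend. Next row=LF[4]=12
  step 14: row=12, L[12]='R', prepend. Next row=LF[12]=7
  step 15: row=7, L[7]='R', prepend. Next row=LF[7]=6
  step 16: row=6, L[6]='q', prepend. Next row=LF[6]=13
  step 17: row=13, L[13]='p', prepend. Next row=LF[13]=9
  step 18: row=9, L[9]='q', prepend. Next row=LF[9]=14
  step 19: row=14, L[14]='R', prepend. Next row=LF[14]=8
Reversed output: RqpqRRqQrrrrqPqPRQ$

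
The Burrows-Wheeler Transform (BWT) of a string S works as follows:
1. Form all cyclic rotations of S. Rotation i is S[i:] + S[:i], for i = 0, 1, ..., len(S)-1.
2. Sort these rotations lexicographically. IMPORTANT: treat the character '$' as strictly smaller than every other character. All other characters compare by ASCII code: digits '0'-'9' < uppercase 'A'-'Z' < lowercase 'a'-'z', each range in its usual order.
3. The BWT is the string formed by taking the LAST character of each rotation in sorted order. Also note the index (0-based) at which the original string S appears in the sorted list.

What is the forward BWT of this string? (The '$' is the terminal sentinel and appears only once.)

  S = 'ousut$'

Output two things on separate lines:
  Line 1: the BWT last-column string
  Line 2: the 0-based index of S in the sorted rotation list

All 6 rotations (rotation i = S[i:]+S[:i]):
  rot[0] = ousut$
  rot[1] = usut$o
  rot[2] = sut$ou
  rot[3] = ut$ous
  rot[4] = t$ousu
  rot[5] = $ousut
Sorted (with $ < everything):
  sorted[0] = $ousut  (last char: 't')
  sorted[1] = ousut$  (last char: '$')
  sorted[2] = sut$ou  (last char: 'u')
  sorted[3] = t$ousu  (last char: 'u')
  sorted[4] = usut$o  (last char: 'o')
  sorted[5] = ut$ous  (last char: 's')
Last column: t$uuos
Original string S is at sorted index 1

Answer: t$uuos
1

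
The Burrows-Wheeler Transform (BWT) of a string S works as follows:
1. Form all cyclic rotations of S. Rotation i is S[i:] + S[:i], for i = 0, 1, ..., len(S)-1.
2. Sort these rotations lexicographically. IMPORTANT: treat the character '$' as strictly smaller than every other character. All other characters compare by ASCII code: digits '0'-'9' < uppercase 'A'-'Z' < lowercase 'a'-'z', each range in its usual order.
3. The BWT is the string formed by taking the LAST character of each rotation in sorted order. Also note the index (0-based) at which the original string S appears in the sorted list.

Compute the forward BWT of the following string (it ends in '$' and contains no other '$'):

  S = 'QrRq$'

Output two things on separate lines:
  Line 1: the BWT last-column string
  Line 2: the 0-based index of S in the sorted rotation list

Answer: q$rRQ
1

Derivation:
All 5 rotations (rotation i = S[i:]+S[:i]):
  rot[0] = QrRq$
  rot[1] = rRq$Q
  rot[2] = Rq$Qr
  rot[3] = q$QrR
  rot[4] = $QrRq
Sorted (with $ < everything):
  sorted[0] = $QrRq  (last char: 'q')
  sorted[1] = QrRq$  (last char: '$')
  sorted[2] = Rq$Qr  (last char: 'r')
  sorted[3] = q$QrR  (last char: 'R')
  sorted[4] = rRq$Q  (last char: 'Q')
Last column: q$rRQ
Original string S is at sorted index 1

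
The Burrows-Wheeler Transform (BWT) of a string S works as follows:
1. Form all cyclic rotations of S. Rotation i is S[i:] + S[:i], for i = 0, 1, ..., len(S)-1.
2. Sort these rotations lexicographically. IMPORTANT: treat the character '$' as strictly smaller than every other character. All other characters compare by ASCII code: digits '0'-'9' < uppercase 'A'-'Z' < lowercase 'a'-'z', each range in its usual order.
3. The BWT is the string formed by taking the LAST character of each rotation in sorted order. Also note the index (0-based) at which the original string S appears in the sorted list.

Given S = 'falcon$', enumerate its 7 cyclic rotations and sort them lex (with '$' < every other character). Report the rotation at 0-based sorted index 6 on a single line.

Answer: on$falc

Derivation:
All 7 rotations (rotation i = S[i:]+S[:i]):
  rot[0] = falcon$
  rot[1] = alcon$f
  rot[2] = lcon$fa
  rot[3] = con$fal
  rot[4] = on$falc
  rot[5] = n$falco
  rot[6] = $falcon
Sorted (with $ < everything):
  sorted[0] = $falcon
  sorted[1] = alcon$f
  sorted[2] = con$fal
  sorted[3] = falcon$
  sorted[4] = lcon$fa
  sorted[5] = n$falco
  sorted[6] = on$falc
sorted[6] = on$falc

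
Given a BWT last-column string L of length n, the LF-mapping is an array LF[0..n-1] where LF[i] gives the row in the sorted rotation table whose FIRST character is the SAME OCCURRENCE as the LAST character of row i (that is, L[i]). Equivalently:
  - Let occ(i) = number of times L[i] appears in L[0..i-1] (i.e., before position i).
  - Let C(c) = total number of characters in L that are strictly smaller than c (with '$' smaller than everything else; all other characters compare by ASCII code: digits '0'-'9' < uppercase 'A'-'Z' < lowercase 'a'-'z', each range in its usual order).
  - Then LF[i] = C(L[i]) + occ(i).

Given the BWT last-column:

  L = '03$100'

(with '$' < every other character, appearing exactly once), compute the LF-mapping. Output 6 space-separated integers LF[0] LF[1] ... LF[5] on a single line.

Answer: 1 5 0 4 2 3

Derivation:
Char counts: '$':1, '0':3, '1':1, '3':1
C (first-col start): C('$')=0, C('0')=1, C('1')=4, C('3')=5
L[0]='0': occ=0, LF[0]=C('0')+0=1+0=1
L[1]='3': occ=0, LF[1]=C('3')+0=5+0=5
L[2]='$': occ=0, LF[2]=C('$')+0=0+0=0
L[3]='1': occ=0, LF[3]=C('1')+0=4+0=4
L[4]='0': occ=1, LF[4]=C('0')+1=1+1=2
L[5]='0': occ=2, LF[5]=C('0')+2=1+2=3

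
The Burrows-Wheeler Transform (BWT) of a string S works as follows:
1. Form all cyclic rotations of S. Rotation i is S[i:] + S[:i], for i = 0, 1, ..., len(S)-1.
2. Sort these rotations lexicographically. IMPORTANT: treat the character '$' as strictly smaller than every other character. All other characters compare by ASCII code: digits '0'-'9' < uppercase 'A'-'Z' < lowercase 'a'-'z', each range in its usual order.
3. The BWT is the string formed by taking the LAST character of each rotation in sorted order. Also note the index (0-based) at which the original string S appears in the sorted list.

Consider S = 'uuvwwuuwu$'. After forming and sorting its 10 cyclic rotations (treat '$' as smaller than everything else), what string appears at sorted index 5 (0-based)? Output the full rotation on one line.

Answer: uwu$uuvwwu

Derivation:
All 10 rotations (rotation i = S[i:]+S[:i]):
  rot[0] = uuvwwuuwu$
  rot[1] = uvwwuuwu$u
  rot[2] = vwwuuwu$uu
  rot[3] = wwuuwu$uuv
  rot[4] = wuuwu$uuvw
  rot[5] = uuwu$uuvww
  rot[6] = uwu$uuvwwu
  rot[7] = wu$uuvwwuu
  rot[8] = u$uuvwwuuw
  rot[9] = $uuvwwuuwu
Sorted (with $ < everything):
  sorted[0] = $uuvwwuuwu
  sorted[1] = u$uuvwwuuw
  sorted[2] = uuvwwuuwu$
  sorted[3] = uuwu$uuvww
  sorted[4] = uvwwuuwu$u
  sorted[5] = uwu$uuvwwu
  sorted[6] = vwwuuwu$uu
  sorted[7] = wu$uuvwwuu
  sorted[8] = wuuwu$uuvw
  sorted[9] = wwuuwu$uuv
sorted[5] = uwu$uuvwwu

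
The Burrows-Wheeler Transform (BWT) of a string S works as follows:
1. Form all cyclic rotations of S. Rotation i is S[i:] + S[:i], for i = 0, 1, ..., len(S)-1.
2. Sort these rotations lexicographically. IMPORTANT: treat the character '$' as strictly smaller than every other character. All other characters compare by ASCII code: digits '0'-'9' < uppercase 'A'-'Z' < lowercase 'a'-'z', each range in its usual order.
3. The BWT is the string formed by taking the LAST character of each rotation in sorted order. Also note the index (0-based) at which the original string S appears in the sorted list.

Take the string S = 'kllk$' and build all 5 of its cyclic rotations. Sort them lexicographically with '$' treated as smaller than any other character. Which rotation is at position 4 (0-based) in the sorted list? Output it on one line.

Answer: llk$k

Derivation:
All 5 rotations (rotation i = S[i:]+S[:i]):
  rot[0] = kllk$
  rot[1] = llk$k
  rot[2] = lk$kl
  rot[3] = k$kll
  rot[4] = $kllk
Sorted (with $ < everything):
  sorted[0] = $kllk
  sorted[1] = k$kll
  sorted[2] = kllk$
  sorted[3] = lk$kl
  sorted[4] = llk$k
sorted[4] = llk$k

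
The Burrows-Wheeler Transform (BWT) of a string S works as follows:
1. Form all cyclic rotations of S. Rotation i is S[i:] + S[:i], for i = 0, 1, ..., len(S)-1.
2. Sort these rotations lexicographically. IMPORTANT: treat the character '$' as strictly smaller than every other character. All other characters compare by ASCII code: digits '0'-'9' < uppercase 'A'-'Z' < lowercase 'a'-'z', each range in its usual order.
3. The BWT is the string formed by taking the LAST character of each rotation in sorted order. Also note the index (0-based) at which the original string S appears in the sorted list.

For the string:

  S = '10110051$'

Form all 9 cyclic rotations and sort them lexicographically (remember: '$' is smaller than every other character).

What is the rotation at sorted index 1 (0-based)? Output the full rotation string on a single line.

All 9 rotations (rotation i = S[i:]+S[:i]):
  rot[0] = 10110051$
  rot[1] = 0110051$1
  rot[2] = 110051$10
  rot[3] = 10051$101
  rot[4] = 0051$1011
  rot[5] = 051$10110
  rot[6] = 51$101100
  rot[7] = 1$1011005
  rot[8] = $10110051
Sorted (with $ < everything):
  sorted[0] = $10110051
  sorted[1] = 0051$1011
  sorted[2] = 0110051$1
  sorted[3] = 051$10110
  sorted[4] = 1$1011005
  sorted[5] = 10051$101
  sorted[6] = 10110051$
  sorted[7] = 110051$10
  sorted[8] = 51$101100
sorted[1] = 0051$1011

Answer: 0051$1011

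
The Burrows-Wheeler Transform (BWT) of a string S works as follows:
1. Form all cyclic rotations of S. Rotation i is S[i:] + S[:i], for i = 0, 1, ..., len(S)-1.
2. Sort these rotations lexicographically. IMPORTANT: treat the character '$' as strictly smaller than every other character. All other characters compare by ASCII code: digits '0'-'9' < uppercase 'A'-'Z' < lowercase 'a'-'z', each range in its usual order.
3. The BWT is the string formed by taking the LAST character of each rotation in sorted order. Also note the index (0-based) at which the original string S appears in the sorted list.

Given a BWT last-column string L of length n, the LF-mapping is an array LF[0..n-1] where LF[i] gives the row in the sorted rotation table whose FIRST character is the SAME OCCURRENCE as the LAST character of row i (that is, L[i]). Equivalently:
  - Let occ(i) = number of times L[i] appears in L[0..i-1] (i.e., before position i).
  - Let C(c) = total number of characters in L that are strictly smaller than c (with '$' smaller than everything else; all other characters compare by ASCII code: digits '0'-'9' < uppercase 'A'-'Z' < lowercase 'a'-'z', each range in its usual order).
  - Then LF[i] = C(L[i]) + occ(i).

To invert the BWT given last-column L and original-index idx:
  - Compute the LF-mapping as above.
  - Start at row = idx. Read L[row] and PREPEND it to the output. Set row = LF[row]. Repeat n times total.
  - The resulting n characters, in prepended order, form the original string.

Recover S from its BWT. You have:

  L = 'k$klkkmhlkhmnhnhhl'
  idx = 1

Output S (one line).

Answer: hkhkkhnlkhmlhlnmk$

Derivation:
LF mapping: 6 0 7 11 8 9 14 1 12 10 2 15 16 3 17 4 5 13
Walk LF starting at row 1, prepending L[row]:
  step 1: row=1, L[1]='$', prepend. Next row=LF[1]=0
  step 2: row=0, L[0]='k', prepend. Next row=LF[0]=6
  step 3: row=6, L[6]='m', prepend. Next row=LF[6]=14
  step 4: row=14, L[14]='n', prepend. Next row=LF[14]=17
  step 5: row=17, L[17]='l', prepend. Next row=LF[17]=13
  step 6: row=13, L[13]='h', prepend. Next row=LF[13]=3
  step 7: row=3, L[3]='l', prepend. Next row=LF[3]=11
  step 8: row=11, L[11]='m', prepend. Next row=LF[11]=15
  step 9: row=15, L[15]='h', prepend. Next row=LF[15]=4
  step 10: row=4, L[4]='k', prepend. Next row=LF[4]=8
  step 11: row=8, L[8]='l', prepend. Next row=LF[8]=12
  step 12: row=12, L[12]='n', prepend. Next row=LF[12]=16
  step 13: row=16, L[16]='h', prepend. Next row=LF[16]=5
  step 14: row=5, L[5]='k', prepend. Next row=LF[5]=9
  step 15: row=9, L[9]='k', prepend. Next row=LF[9]=10
  step 16: row=10, L[10]='h', prepend. Next row=LF[10]=2
  step 17: row=2, L[2]='k', prepend. Next row=LF[2]=7
  step 18: row=7, L[7]='h', prepend. Next row=LF[7]=1
Reversed output: hkhkkhnlkhmlhlnmk$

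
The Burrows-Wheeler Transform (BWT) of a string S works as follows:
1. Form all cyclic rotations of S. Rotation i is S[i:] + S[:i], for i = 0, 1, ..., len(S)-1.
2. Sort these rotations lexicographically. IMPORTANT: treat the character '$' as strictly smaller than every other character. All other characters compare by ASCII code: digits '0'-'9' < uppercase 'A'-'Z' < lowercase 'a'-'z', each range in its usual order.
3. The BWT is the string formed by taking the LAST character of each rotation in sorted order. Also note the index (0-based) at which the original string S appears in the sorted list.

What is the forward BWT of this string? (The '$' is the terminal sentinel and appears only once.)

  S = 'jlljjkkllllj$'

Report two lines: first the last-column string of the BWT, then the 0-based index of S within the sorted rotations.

Answer: jllj$jkllljlk
4

Derivation:
All 13 rotations (rotation i = S[i:]+S[:i]):
  rot[0] = jlljjkkllllj$
  rot[1] = lljjkkllllj$j
  rot[2] = ljjkkllllj$jl
  rot[3] = jjkkllllj$jll
  rot[4] = jkkllllj$jllj
  rot[5] = kkllllj$jlljj
  rot[6] = kllllj$jlljjk
  rot[7] = llllj$jlljjkk
  rot[8] = lllj$jlljjkkl
  rot[9] = llj$jlljjkkll
  rot[10] = lj$jlljjkklll
  rot[11] = j$jlljjkkllll
  rot[12] = $jlljjkkllllj
Sorted (with $ < everything):
  sorted[0] = $jlljjkkllllj  (last char: 'j')
  sorted[1] = j$jlljjkkllll  (last char: 'l')
  sorted[2] = jjkkllllj$jll  (last char: 'l')
  sorted[3] = jkkllllj$jllj  (last char: 'j')
  sorted[4] = jlljjkkllllj$  (last char: '$')
  sorted[5] = kkllllj$jlljj  (last char: 'j')
  sorted[6] = kllllj$jlljjk  (last char: 'k')
  sorted[7] = lj$jlljjkklll  (last char: 'l')
  sorted[8] = ljjkkllllj$jl  (last char: 'l')
  sorted[9] = llj$jlljjkkll  (last char: 'l')
  sorted[10] = lljjkkllllj$j  (last char: 'j')
  sorted[11] = lllj$jlljjkkl  (last char: 'l')
  sorted[12] = llllj$jlljjkk  (last char: 'k')
Last column: jllj$jkllljlk
Original string S is at sorted index 4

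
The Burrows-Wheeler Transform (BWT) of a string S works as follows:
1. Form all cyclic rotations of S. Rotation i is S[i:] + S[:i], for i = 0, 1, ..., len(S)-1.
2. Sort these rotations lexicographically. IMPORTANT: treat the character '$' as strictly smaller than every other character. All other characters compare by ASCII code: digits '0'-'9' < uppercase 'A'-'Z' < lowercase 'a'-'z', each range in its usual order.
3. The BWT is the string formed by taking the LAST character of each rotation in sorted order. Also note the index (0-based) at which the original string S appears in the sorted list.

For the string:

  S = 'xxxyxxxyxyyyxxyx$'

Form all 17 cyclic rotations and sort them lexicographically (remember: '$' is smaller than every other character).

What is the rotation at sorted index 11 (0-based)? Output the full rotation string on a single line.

All 17 rotations (rotation i = S[i:]+S[:i]):
  rot[0] = xxxyxxxyxyyyxxyx$
  rot[1] = xxyxxxyxyyyxxyx$x
  rot[2] = xyxxxyxyyyxxyx$xx
  rot[3] = yxxxyxyyyxxyx$xxx
  rot[4] = xxxyxyyyxxyx$xxxy
  rot[5] = xxyxyyyxxyx$xxxyx
  rot[6] = xyxyyyxxyx$xxxyxx
  rot[7] = yxyyyxxyx$xxxyxxx
  rot[8] = xyyyxxyx$xxxyxxxy
  rot[9] = yyyxxyx$xxxyxxxyx
  rot[10] = yyxxyx$xxxyxxxyxy
  rot[11] = yxxyx$xxxyxxxyxyy
  rot[12] = xxyx$xxxyxxxyxyyy
  rot[13] = xyx$xxxyxxxyxyyyx
  rot[14] = yx$xxxyxxxyxyyyxx
  rot[15] = x$xxxyxxxyxyyyxxy
  rot[16] = $xxxyxxxyxyyyxxyx
Sorted (with $ < everything):
  sorted[0] = $xxxyxxxyxyyyxxyx
  sorted[1] = x$xxxyxxxyxyyyxxy
  sorted[2] = xxxyxxxyxyyyxxyx$
  sorted[3] = xxxyxyyyxxyx$xxxy
  sorted[4] = xxyx$xxxyxxxyxyyy
  sorted[5] = xxyxxxyxyyyxxyx$x
  sorted[6] = xxyxyyyxxyx$xxxyx
  sorted[7] = xyx$xxxyxxxyxyyyx
  sorted[8] = xyxxxyxyyyxxyx$xx
  sorted[9] = xyxyyyxxyx$xxxyxx
  sorted[10] = xyyyxxyx$xxxyxxxy
  sorted[11] = yx$xxxyxxxyxyyyxx
  sorted[12] = yxxxyxyyyxxyx$xxx
  sorted[13] = yxxyx$xxxyxxxyxyy
  sorted[14] = yxyyyxxyx$xxxyxxx
  sorted[15] = yyxxyx$xxxyxxxyxy
  sorted[16] = yyyxxyx$xxxyxxxyx
sorted[11] = yx$xxxyxxxyxyyyxx

Answer: yx$xxxyxxxyxyyyxx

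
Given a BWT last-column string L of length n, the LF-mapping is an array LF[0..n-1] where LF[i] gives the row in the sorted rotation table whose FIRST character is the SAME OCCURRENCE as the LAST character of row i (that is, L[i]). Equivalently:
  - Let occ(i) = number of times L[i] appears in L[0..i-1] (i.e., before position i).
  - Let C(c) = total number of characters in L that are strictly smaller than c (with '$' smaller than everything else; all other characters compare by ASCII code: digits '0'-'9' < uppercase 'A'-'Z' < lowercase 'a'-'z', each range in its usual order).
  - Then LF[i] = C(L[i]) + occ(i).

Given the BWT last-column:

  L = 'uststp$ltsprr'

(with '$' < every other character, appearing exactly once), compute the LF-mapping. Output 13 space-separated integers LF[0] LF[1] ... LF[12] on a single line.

Char counts: '$':1, 'l':1, 'p':2, 'r':2, 's':3, 't':3, 'u':1
C (first-col start): C('$')=0, C('l')=1, C('p')=2, C('r')=4, C('s')=6, C('t')=9, C('u')=12
L[0]='u': occ=0, LF[0]=C('u')+0=12+0=12
L[1]='s': occ=0, LF[1]=C('s')+0=6+0=6
L[2]='t': occ=0, LF[2]=C('t')+0=9+0=9
L[3]='s': occ=1, LF[3]=C('s')+1=6+1=7
L[4]='t': occ=1, LF[4]=C('t')+1=9+1=10
L[5]='p': occ=0, LF[5]=C('p')+0=2+0=2
L[6]='$': occ=0, LF[6]=C('$')+0=0+0=0
L[7]='l': occ=0, LF[7]=C('l')+0=1+0=1
L[8]='t': occ=2, LF[8]=C('t')+2=9+2=11
L[9]='s': occ=2, LF[9]=C('s')+2=6+2=8
L[10]='p': occ=1, LF[10]=C('p')+1=2+1=3
L[11]='r': occ=0, LF[11]=C('r')+0=4+0=4
L[12]='r': occ=1, LF[12]=C('r')+1=4+1=5

Answer: 12 6 9 7 10 2 0 1 11 8 3 4 5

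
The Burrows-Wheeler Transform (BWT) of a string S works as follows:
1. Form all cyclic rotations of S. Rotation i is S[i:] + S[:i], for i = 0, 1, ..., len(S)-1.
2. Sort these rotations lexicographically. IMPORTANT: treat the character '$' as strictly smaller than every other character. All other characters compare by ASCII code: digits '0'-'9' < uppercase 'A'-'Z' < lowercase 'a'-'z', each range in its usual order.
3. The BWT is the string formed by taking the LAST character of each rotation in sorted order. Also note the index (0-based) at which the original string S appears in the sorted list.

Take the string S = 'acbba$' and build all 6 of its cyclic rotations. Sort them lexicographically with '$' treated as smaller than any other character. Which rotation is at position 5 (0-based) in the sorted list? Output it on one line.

Answer: cbba$a

Derivation:
All 6 rotations (rotation i = S[i:]+S[:i]):
  rot[0] = acbba$
  rot[1] = cbba$a
  rot[2] = bba$ac
  rot[3] = ba$acb
  rot[4] = a$acbb
  rot[5] = $acbba
Sorted (with $ < everything):
  sorted[0] = $acbba
  sorted[1] = a$acbb
  sorted[2] = acbba$
  sorted[3] = ba$acb
  sorted[4] = bba$ac
  sorted[5] = cbba$a
sorted[5] = cbba$a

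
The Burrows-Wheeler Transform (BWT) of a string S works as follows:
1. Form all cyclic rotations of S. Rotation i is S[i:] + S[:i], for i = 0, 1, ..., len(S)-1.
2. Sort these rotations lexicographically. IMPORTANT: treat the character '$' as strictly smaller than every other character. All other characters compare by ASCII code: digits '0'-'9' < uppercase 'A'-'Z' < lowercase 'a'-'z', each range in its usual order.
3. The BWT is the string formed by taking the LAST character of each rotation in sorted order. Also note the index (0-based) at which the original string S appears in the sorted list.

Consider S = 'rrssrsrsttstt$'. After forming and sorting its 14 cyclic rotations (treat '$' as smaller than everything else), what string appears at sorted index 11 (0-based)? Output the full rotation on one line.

Answer: tstt$rrssrsrst

Derivation:
All 14 rotations (rotation i = S[i:]+S[:i]):
  rot[0] = rrssrsrsttstt$
  rot[1] = rssrsrsttstt$r
  rot[2] = ssrsrsttstt$rr
  rot[3] = srsrsttstt$rrs
  rot[4] = rsrsttstt$rrss
  rot[5] = srsttstt$rrssr
  rot[6] = rsttstt$rrssrs
  rot[7] = sttstt$rrssrsr
  rot[8] = ttstt$rrssrsrs
  rot[9] = tstt$rrssrsrst
  rot[10] = stt$rrssrsrstt
  rot[11] = tt$rrssrsrstts
  rot[12] = t$rrssrsrsttst
  rot[13] = $rrssrsrsttstt
Sorted (with $ < everything):
  sorted[0] = $rrssrsrsttstt
  sorted[1] = rrssrsrsttstt$
  sorted[2] = rsrsttstt$rrss
  sorted[3] = rssrsrsttstt$r
  sorted[4] = rsttstt$rrssrs
  sorted[5] = srsrsttstt$rrs
  sorted[6] = srsttstt$rrssr
  sorted[7] = ssrsrsttstt$rr
  sorted[8] = stt$rrssrsrstt
  sorted[9] = sttstt$rrssrsr
  sorted[10] = t$rrssrsrsttst
  sorted[11] = tstt$rrssrsrst
  sorted[12] = tt$rrssrsrstts
  sorted[13] = ttstt$rrssrsrs
sorted[11] = tstt$rrssrsrst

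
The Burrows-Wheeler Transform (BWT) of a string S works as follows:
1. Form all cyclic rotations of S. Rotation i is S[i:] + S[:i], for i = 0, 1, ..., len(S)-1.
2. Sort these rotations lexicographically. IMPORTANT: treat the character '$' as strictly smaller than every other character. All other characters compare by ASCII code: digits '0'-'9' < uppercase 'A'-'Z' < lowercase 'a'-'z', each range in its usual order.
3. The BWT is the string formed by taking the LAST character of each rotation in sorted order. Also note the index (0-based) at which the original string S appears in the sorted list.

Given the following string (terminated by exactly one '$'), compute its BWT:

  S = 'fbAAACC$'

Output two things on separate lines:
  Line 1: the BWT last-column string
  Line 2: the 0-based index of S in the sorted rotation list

Answer: CbAACAf$
7

Derivation:
All 8 rotations (rotation i = S[i:]+S[:i]):
  rot[0] = fbAAACC$
  rot[1] = bAAACC$f
  rot[2] = AAACC$fb
  rot[3] = AACC$fbA
  rot[4] = ACC$fbAA
  rot[5] = CC$fbAAA
  rot[6] = C$fbAAAC
  rot[7] = $fbAAACC
Sorted (with $ < everything):
  sorted[0] = $fbAAACC  (last char: 'C')
  sorted[1] = AAACC$fb  (last char: 'b')
  sorted[2] = AACC$fbA  (last char: 'A')
  sorted[3] = ACC$fbAA  (last char: 'A')
  sorted[4] = C$fbAAAC  (last char: 'C')
  sorted[5] = CC$fbAAA  (last char: 'A')
  sorted[6] = bAAACC$f  (last char: 'f')
  sorted[7] = fbAAACC$  (last char: '$')
Last column: CbAACAf$
Original string S is at sorted index 7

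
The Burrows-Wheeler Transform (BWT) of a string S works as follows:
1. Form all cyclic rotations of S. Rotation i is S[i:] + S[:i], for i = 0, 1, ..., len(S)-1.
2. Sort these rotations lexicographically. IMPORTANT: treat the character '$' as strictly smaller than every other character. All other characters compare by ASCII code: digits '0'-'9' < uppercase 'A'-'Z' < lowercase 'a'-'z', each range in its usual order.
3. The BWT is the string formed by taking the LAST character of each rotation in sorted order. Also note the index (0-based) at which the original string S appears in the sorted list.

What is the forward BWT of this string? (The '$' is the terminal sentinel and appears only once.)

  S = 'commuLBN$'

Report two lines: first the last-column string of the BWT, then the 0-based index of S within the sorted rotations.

Answer: NLuB$omcm
4

Derivation:
All 9 rotations (rotation i = S[i:]+S[:i]):
  rot[0] = commuLBN$
  rot[1] = ommuLBN$c
  rot[2] = mmuLBN$co
  rot[3] = muLBN$com
  rot[4] = uLBN$comm
  rot[5] = LBN$commu
  rot[6] = BN$commuL
  rot[7] = N$commuLB
  rot[8] = $commuLBN
Sorted (with $ < everything):
  sorted[0] = $commuLBN  (last char: 'N')
  sorted[1] = BN$commuL  (last char: 'L')
  sorted[2] = LBN$commu  (last char: 'u')
  sorted[3] = N$commuLB  (last char: 'B')
  sorted[4] = commuLBN$  (last char: '$')
  sorted[5] = mmuLBN$co  (last char: 'o')
  sorted[6] = muLBN$com  (last char: 'm')
  sorted[7] = ommuLBN$c  (last char: 'c')
  sorted[8] = uLBN$comm  (last char: 'm')
Last column: NLuB$omcm
Original string S is at sorted index 4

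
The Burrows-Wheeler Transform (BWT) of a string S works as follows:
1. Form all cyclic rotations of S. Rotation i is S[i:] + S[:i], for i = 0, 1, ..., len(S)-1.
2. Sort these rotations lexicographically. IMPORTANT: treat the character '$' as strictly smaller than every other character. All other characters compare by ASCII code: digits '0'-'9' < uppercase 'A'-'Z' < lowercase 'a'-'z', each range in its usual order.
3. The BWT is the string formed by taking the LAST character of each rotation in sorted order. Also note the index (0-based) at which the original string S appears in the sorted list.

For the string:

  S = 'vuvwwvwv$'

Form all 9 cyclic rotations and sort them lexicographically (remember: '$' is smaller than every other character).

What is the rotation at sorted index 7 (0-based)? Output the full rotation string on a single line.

All 9 rotations (rotation i = S[i:]+S[:i]):
  rot[0] = vuvwwvwv$
  rot[1] = uvwwvwv$v
  rot[2] = vwwvwv$vu
  rot[3] = wwvwv$vuv
  rot[4] = wvwv$vuvw
  rot[5] = vwv$vuvww
  rot[6] = wv$vuvwwv
  rot[7] = v$vuvwwvw
  rot[8] = $vuvwwvwv
Sorted (with $ < everything):
  sorted[0] = $vuvwwvwv
  sorted[1] = uvwwvwv$v
  sorted[2] = v$vuvwwvw
  sorted[3] = vuvwwvwv$
  sorted[4] = vwv$vuvww
  sorted[5] = vwwvwv$vu
  sorted[6] = wv$vuvwwv
  sorted[7] = wvwv$vuvw
  sorted[8] = wwvwv$vuv
sorted[7] = wvwv$vuvw

Answer: wvwv$vuvw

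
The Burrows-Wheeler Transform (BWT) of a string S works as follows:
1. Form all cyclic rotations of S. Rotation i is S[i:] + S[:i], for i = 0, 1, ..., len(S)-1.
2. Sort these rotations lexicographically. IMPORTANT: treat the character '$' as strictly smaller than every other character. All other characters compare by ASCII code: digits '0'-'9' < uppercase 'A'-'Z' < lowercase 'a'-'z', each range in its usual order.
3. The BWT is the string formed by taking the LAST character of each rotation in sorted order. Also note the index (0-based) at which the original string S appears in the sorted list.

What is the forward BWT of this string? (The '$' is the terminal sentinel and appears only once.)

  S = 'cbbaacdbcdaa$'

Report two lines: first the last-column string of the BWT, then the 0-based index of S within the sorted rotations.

All 13 rotations (rotation i = S[i:]+S[:i]):
  rot[0] = cbbaacdbcdaa$
  rot[1] = bbaacdbcdaa$c
  rot[2] = baacdbcdaa$cb
  rot[3] = aacdbcdaa$cbb
  rot[4] = acdbcdaa$cbba
  rot[5] = cdbcdaa$cbbaa
  rot[6] = dbcdaa$cbbaac
  rot[7] = bcdaa$cbbaacd
  rot[8] = cdaa$cbbaacdb
  rot[9] = daa$cbbaacdbc
  rot[10] = aa$cbbaacdbcd
  rot[11] = a$cbbaacdbcda
  rot[12] = $cbbaacdbcdaa
Sorted (with $ < everything):
  sorted[0] = $cbbaacdbcdaa  (last char: 'a')
  sorted[1] = a$cbbaacdbcda  (last char: 'a')
  sorted[2] = aa$cbbaacdbcd  (last char: 'd')
  sorted[3] = aacdbcdaa$cbb  (last char: 'b')
  sorted[4] = acdbcdaa$cbba  (last char: 'a')
  sorted[5] = baacdbcdaa$cb  (last char: 'b')
  sorted[6] = bbaacdbcdaa$c  (last char: 'c')
  sorted[7] = bcdaa$cbbaacd  (last char: 'd')
  sorted[8] = cbbaacdbcdaa$  (last char: '$')
  sorted[9] = cdaa$cbbaacdb  (last char: 'b')
  sorted[10] = cdbcdaa$cbbaa  (last char: 'a')
  sorted[11] = daa$cbbaacdbc  (last char: 'c')
  sorted[12] = dbcdaa$cbbaac  (last char: 'c')
Last column: aadbabcd$bacc
Original string S is at sorted index 8

Answer: aadbabcd$bacc
8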